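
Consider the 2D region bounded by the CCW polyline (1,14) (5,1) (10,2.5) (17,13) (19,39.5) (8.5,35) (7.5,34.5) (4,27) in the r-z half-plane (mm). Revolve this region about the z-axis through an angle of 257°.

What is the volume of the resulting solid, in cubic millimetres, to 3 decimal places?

Profile (r,z), 8 vertices: (1,14) (5,1) (10,2.5) (17,13) (19,39.5) (8.5,35) (7.5,34.5) (4,27)
edge 0: (1,14)→(5,1)  cross = 1·1 − 5·14 = -69.0000; (r_i+r_j)·cross = 6·-69.0000 = -414.0000
edge 1: (5,1)→(10,2.5)  cross = 5·2.5 − 10·1 = 2.5000; (r_i+r_j)·cross = 15·2.5000 = 37.5000
edge 2: (10,2.5)→(17,13)  cross = 10·13 − 17·2.5 = 87.5000; (r_i+r_j)·cross = 27·87.5000 = 2362.5000
edge 3: (17,13)→(19,39.5)  cross = 17·39.5 − 19·13 = 424.5000; (r_i+r_j)·cross = 36·424.5000 = 15282.0000
edge 4: (19,39.5)→(8.5,35)  cross = 19·35 − 8.5·39.5 = 329.2500; (r_i+r_j)·cross = 27.5·329.2500 = 9054.3750
edge 5: (8.5,35)→(7.5,34.5)  cross = 8.5·34.5 − 7.5·35 = 30.7500; (r_i+r_j)·cross = 16·30.7500 = 492.0000
edge 6: (7.5,34.5)→(4,27)  cross = 7.5·27 − 4·34.5 = 64.5000; (r_i+r_j)·cross = 11.5·64.5000 = 741.7500
edge 7: (4,27)→(1,14)  cross = 4·14 − 1·27 = 29.0000; (r_i+r_j)·cross = 5·29.0000 = 145.0000
Σcross = 899.0000 → A = |Σcross|/2 = 449.5000 mm²
Σ(r_i+r_j)·cross = 27701.1250 → first moment M = |Σ|/6 = 4616.8542
R_c = M/A = 4616.8542/449.5000 = 10.2711 mm
θ = 257° = 4.485496 rad
V = θ·R_c·A = 4.485496·10.2711·449.5000 = 20708.882 mm³

Volume = 20708.882 mm³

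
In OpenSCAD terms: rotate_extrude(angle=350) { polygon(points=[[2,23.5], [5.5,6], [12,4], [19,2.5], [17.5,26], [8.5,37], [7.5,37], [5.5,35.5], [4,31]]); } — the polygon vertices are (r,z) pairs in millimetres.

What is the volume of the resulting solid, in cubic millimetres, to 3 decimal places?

Volume = 26687.939 mm³

Profile (r,z), 9 vertices: (2,23.5) (5.5,6) (12,4) (19,2.5) (17.5,26) (8.5,37) (7.5,37) (5.5,35.5) (4,31)
edge 0: (2,23.5)→(5.5,6)  cross = 2·6 − 5.5·23.5 = -117.2500; (r_i+r_j)·cross = 7.5·-117.2500 = -879.3750
edge 1: (5.5,6)→(12,4)  cross = 5.5·4 − 12·6 = -50.0000; (r_i+r_j)·cross = 17.5·-50.0000 = -875.0000
edge 2: (12,4)→(19,2.5)  cross = 12·2.5 − 19·4 = -46.0000; (r_i+r_j)·cross = 31·-46.0000 = -1426.0000
edge 3: (19,2.5)→(17.5,26)  cross = 19·26 − 17.5·2.5 = 450.2500; (r_i+r_j)·cross = 36.5·450.2500 = 16434.1250
edge 4: (17.5,26)→(8.5,37)  cross = 17.5·37 − 8.5·26 = 426.5000; (r_i+r_j)·cross = 26·426.5000 = 11089.0000
edge 5: (8.5,37)→(7.5,37)  cross = 8.5·37 − 7.5·37 = 37.0000; (r_i+r_j)·cross = 16·37.0000 = 592.0000
edge 6: (7.5,37)→(5.5,35.5)  cross = 7.5·35.5 − 5.5·37 = 62.7500; (r_i+r_j)·cross = 13·62.7500 = 815.7500
edge 7: (5.5,35.5)→(4,31)  cross = 5.5·31 − 4·35.5 = 28.5000; (r_i+r_j)·cross = 9.5·28.5000 = 270.7500
edge 8: (4,31)→(2,23.5)  cross = 4·23.5 − 2·31 = 32.0000; (r_i+r_j)·cross = 6·32.0000 = 192.0000
Σcross = 823.7500 → A = |Σcross|/2 = 411.8750 mm²
Σ(r_i+r_j)·cross = 26213.2500 → first moment M = |Σ|/6 = 4368.8750
R_c = M/A = 4368.8750/411.8750 = 10.6073 mm
θ = 350° = 6.108652 rad
V = θ·R_c·A = 6.108652·10.6073·411.8750 = 26687.939 mm³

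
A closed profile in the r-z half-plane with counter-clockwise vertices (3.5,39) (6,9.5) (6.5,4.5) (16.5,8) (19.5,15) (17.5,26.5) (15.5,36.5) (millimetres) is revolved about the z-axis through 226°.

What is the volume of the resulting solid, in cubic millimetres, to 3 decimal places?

Volume = 17375.441 mm³

Profile (r,z), 7 vertices: (3.5,39) (6,9.5) (6.5,4.5) (16.5,8) (19.5,15) (17.5,26.5) (15.5,36.5)
edge 0: (3.5,39)→(6,9.5)  cross = 3.5·9.5 − 6·39 = -200.7500; (r_i+r_j)·cross = 9.5·-200.7500 = -1907.1250
edge 1: (6,9.5)→(6.5,4.5)  cross = 6·4.5 − 6.5·9.5 = -34.7500; (r_i+r_j)·cross = 12.5·-34.7500 = -434.3750
edge 2: (6.5,4.5)→(16.5,8)  cross = 6.5·8 − 16.5·4.5 = -22.2500; (r_i+r_j)·cross = 23·-22.2500 = -511.7500
edge 3: (16.5,8)→(19.5,15)  cross = 16.5·15 − 19.5·8 = 91.5000; (r_i+r_j)·cross = 36·91.5000 = 3294.0000
edge 4: (19.5,15)→(17.5,26.5)  cross = 19.5·26.5 − 17.5·15 = 254.2500; (r_i+r_j)·cross = 37·254.2500 = 9407.2500
edge 5: (17.5,26.5)→(15.5,36.5)  cross = 17.5·36.5 − 15.5·26.5 = 228.0000; (r_i+r_j)·cross = 33·228.0000 = 7524.0000
edge 6: (15.5,36.5)→(3.5,39)  cross = 15.5·39 − 3.5·36.5 = 476.7500; (r_i+r_j)·cross = 19·476.7500 = 9058.2500
Σcross = 792.7500 → A = |Σcross|/2 = 396.3750 mm²
Σ(r_i+r_j)·cross = 26430.2500 → first moment M = |Σ|/6 = 4405.0417
R_c = M/A = 4405.0417/396.3750 = 11.1133 mm
θ = 226° = 3.944444 rad
V = θ·R_c·A = 3.944444·11.1133·396.3750 = 17375.441 mm³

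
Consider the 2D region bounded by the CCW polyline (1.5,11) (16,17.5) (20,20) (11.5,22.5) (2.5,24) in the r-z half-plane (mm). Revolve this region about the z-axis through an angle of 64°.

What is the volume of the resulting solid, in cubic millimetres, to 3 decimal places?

Volume = 1167.625 mm³

Profile (r,z), 5 vertices: (1.5,11) (16,17.5) (20,20) (11.5,22.5) (2.5,24)
edge 0: (1.5,11)→(16,17.5)  cross = 1.5·17.5 − 16·11 = -149.7500; (r_i+r_j)·cross = 17.5·-149.7500 = -2620.6250
edge 1: (16,17.5)→(20,20)  cross = 16·20 − 20·17.5 = -30.0000; (r_i+r_j)·cross = 36·-30.0000 = -1080.0000
edge 2: (20,20)→(11.5,22.5)  cross = 20·22.5 − 11.5·20 = 220.0000; (r_i+r_j)·cross = 31.5·220.0000 = 6930.0000
edge 3: (11.5,22.5)→(2.5,24)  cross = 11.5·24 − 2.5·22.5 = 219.7500; (r_i+r_j)·cross = 14·219.7500 = 3076.5000
edge 4: (2.5,24)→(1.5,11)  cross = 2.5·11 − 1.5·24 = -8.5000; (r_i+r_j)·cross = 4·-8.5000 = -34.0000
Σcross = 251.5000 → A = |Σcross|/2 = 125.7500 mm²
Σ(r_i+r_j)·cross = 6271.8750 → first moment M = |Σ|/6 = 1045.3125
R_c = M/A = 1045.3125/125.7500 = 8.3126 mm
θ = 64° = 1.117011 rad
V = θ·R_c·A = 1.117011·8.3126·125.7500 = 1167.625 mm³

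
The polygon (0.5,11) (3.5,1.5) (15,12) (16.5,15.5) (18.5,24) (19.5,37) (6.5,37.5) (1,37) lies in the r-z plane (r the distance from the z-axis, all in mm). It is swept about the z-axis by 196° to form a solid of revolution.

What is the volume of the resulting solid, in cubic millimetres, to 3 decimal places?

Profile (r,z), 8 vertices: (0.5,11) (3.5,1.5) (15,12) (16.5,15.5) (18.5,24) (19.5,37) (6.5,37.5) (1,37)
edge 0: (0.5,11)→(3.5,1.5)  cross = 0.5·1.5 − 3.5·11 = -37.7500; (r_i+r_j)·cross = 4·-37.7500 = -151.0000
edge 1: (3.5,1.5)→(15,12)  cross = 3.5·12 − 15·1.5 = 19.5000; (r_i+r_j)·cross = 18.5·19.5000 = 360.7500
edge 2: (15,12)→(16.5,15.5)  cross = 15·15.5 − 16.5·12 = 34.5000; (r_i+r_j)·cross = 31.5·34.5000 = 1086.7500
edge 3: (16.5,15.5)→(18.5,24)  cross = 16.5·24 − 18.5·15.5 = 109.2500; (r_i+r_j)·cross = 35·109.2500 = 3823.7500
edge 4: (18.5,24)→(19.5,37)  cross = 18.5·37 − 19.5·24 = 216.5000; (r_i+r_j)·cross = 38·216.5000 = 8227.0000
edge 5: (19.5,37)→(6.5,37.5)  cross = 19.5·37.5 − 6.5·37 = 490.7500; (r_i+r_j)·cross = 26·490.7500 = 12759.5000
edge 6: (6.5,37.5)→(1,37)  cross = 6.5·37 − 1·37.5 = 203.0000; (r_i+r_j)·cross = 7.5·203.0000 = 1522.5000
edge 7: (1,37)→(0.5,11)  cross = 1·11 − 0.5·37 = -7.5000; (r_i+r_j)·cross = 1.5·-7.5000 = -11.2500
Σcross = 1028.2500 → A = |Σcross|/2 = 514.1250 mm²
Σ(r_i+r_j)·cross = 27618.0000 → first moment M = |Σ|/6 = 4603.0000
R_c = M/A = 4603.0000/514.1250 = 8.9531 mm
θ = 196° = 3.420845 rad
V = θ·R_c·A = 3.420845·8.9531·514.1250 = 15746.151 mm³

Volume = 15746.151 mm³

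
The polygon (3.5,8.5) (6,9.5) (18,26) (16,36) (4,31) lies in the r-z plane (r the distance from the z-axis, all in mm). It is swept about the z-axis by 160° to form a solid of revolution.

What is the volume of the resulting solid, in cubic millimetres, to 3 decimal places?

Profile (r,z), 5 vertices: (3.5,8.5) (6,9.5) (18,26) (16,36) (4,31)
edge 0: (3.5,8.5)→(6,9.5)  cross = 3.5·9.5 − 6·8.5 = -17.7500; (r_i+r_j)·cross = 9.5·-17.7500 = -168.6250
edge 1: (6,9.5)→(18,26)  cross = 6·26 − 18·9.5 = -15.0000; (r_i+r_j)·cross = 24·-15.0000 = -360.0000
edge 2: (18,26)→(16,36)  cross = 18·36 − 16·26 = 232.0000; (r_i+r_j)·cross = 34·232.0000 = 7888.0000
edge 3: (16,36)→(4,31)  cross = 16·31 − 4·36 = 352.0000; (r_i+r_j)·cross = 20·352.0000 = 7040.0000
edge 4: (4,31)→(3.5,8.5)  cross = 4·8.5 − 3.5·31 = -74.5000; (r_i+r_j)·cross = 7.5·-74.5000 = -558.7500
Σcross = 476.7500 → A = |Σcross|/2 = 238.3750 mm²
Σ(r_i+r_j)·cross = 13840.6250 → first moment M = |Σ|/6 = 2306.7708
R_c = M/A = 2306.7708/238.3750 = 9.6771 mm
θ = 160° = 2.792527 rad
V = θ·R_c·A = 2.792527·9.6771·238.3750 = 6441.719 mm³

Volume = 6441.719 mm³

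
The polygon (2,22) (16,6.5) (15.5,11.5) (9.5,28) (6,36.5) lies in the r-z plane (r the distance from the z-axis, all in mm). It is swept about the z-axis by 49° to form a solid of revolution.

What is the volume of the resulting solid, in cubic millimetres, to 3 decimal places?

Profile (r,z), 5 vertices: (2,22) (16,6.5) (15.5,11.5) (9.5,28) (6,36.5)
edge 0: (2,22)→(16,6.5)  cross = 2·6.5 − 16·22 = -339.0000; (r_i+r_j)·cross = 18·-339.0000 = -6102.0000
edge 1: (16,6.5)→(15.5,11.5)  cross = 16·11.5 − 15.5·6.5 = 83.2500; (r_i+r_j)·cross = 31.5·83.2500 = 2622.3750
edge 2: (15.5,11.5)→(9.5,28)  cross = 15.5·28 − 9.5·11.5 = 324.7500; (r_i+r_j)·cross = 25·324.7500 = 8118.7500
edge 3: (9.5,28)→(6,36.5)  cross = 9.5·36.5 − 6·28 = 178.7500; (r_i+r_j)·cross = 15.5·178.7500 = 2770.6250
edge 4: (6,36.5)→(2,22)  cross = 6·22 − 2·36.5 = 59.0000; (r_i+r_j)·cross = 8·59.0000 = 472.0000
Σcross = 306.7500 → A = |Σcross|/2 = 153.3750 mm²
Σ(r_i+r_j)·cross = 7881.7500 → first moment M = |Σ|/6 = 1313.6250
R_c = M/A = 1313.6250/153.3750 = 8.5648 mm
θ = 49° = 0.855211 rad
V = θ·R_c·A = 0.855211·8.5648·153.3750 = 1123.427 mm³

Volume = 1123.427 mm³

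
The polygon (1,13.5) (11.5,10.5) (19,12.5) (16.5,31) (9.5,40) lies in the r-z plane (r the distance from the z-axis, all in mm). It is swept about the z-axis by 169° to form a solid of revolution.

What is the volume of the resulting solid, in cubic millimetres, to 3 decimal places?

Volume = 10081.509 mm³

Profile (r,z), 5 vertices: (1,13.5) (11.5,10.5) (19,12.5) (16.5,31) (9.5,40)
edge 0: (1,13.5)→(11.5,10.5)  cross = 1·10.5 − 11.5·13.5 = -144.7500; (r_i+r_j)·cross = 12.5·-144.7500 = -1809.3750
edge 1: (11.5,10.5)→(19,12.5)  cross = 11.5·12.5 − 19·10.5 = -55.7500; (r_i+r_j)·cross = 30.5·-55.7500 = -1700.3750
edge 2: (19,12.5)→(16.5,31)  cross = 19·31 − 16.5·12.5 = 382.7500; (r_i+r_j)·cross = 35.5·382.7500 = 13587.6250
edge 3: (16.5,31)→(9.5,40)  cross = 16.5·40 − 9.5·31 = 365.5000; (r_i+r_j)·cross = 26·365.5000 = 9503.0000
edge 4: (9.5,40)→(1,13.5)  cross = 9.5·13.5 − 1·40 = 88.2500; (r_i+r_j)·cross = 10.5·88.2500 = 926.6250
Σcross = 636.0000 → A = |Σcross|/2 = 318.0000 mm²
Σ(r_i+r_j)·cross = 20507.5000 → first moment M = |Σ|/6 = 3417.9167
R_c = M/A = 3417.9167/318.0000 = 10.7482 mm
θ = 169° = 2.949606 rad
V = θ·R_c·A = 2.949606·10.7482·318.0000 = 10081.509 mm³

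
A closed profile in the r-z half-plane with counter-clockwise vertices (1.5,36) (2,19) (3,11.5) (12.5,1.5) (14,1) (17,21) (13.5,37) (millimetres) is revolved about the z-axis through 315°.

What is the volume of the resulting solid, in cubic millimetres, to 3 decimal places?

Volume = 20961.573 mm³

Profile (r,z), 7 vertices: (1.5,36) (2,19) (3,11.5) (12.5,1.5) (14,1) (17,21) (13.5,37)
edge 0: (1.5,36)→(2,19)  cross = 1.5·19 − 2·36 = -43.5000; (r_i+r_j)·cross = 3.5·-43.5000 = -152.2500
edge 1: (2,19)→(3,11.5)  cross = 2·11.5 − 3·19 = -34.0000; (r_i+r_j)·cross = 5·-34.0000 = -170.0000
edge 2: (3,11.5)→(12.5,1.5)  cross = 3·1.5 − 12.5·11.5 = -139.2500; (r_i+r_j)·cross = 15.5·-139.2500 = -2158.3750
edge 3: (12.5,1.5)→(14,1)  cross = 12.5·1 − 14·1.5 = -8.5000; (r_i+r_j)·cross = 26.5·-8.5000 = -225.2500
edge 4: (14,1)→(17,21)  cross = 14·21 − 17·1 = 277.0000; (r_i+r_j)·cross = 31·277.0000 = 8587.0000
edge 5: (17,21)→(13.5,37)  cross = 17·37 − 13.5·21 = 345.5000; (r_i+r_j)·cross = 30.5·345.5000 = 10537.7500
edge 6: (13.5,37)→(1.5,36)  cross = 13.5·36 − 1.5·37 = 430.5000; (r_i+r_j)·cross = 15·430.5000 = 6457.5000
Σcross = 827.7500 → A = |Σcross|/2 = 413.8750 mm²
Σ(r_i+r_j)·cross = 22876.3750 → first moment M = |Σ|/6 = 3812.7292
R_c = M/A = 3812.7292/413.8750 = 9.2123 mm
θ = 315° = 5.497787 rad
V = θ·R_c·A = 5.497787·9.2123·413.8750 = 20961.573 mm³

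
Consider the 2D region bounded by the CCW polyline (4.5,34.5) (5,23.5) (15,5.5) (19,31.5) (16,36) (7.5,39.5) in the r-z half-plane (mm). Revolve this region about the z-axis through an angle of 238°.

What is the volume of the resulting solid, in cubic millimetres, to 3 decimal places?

Volume = 14647.199 mm³

Profile (r,z), 6 vertices: (4.5,34.5) (5,23.5) (15,5.5) (19,31.5) (16,36) (7.5,39.5)
edge 0: (4.5,34.5)→(5,23.5)  cross = 4.5·23.5 − 5·34.5 = -66.7500; (r_i+r_j)·cross = 9.5·-66.7500 = -634.1250
edge 1: (5,23.5)→(15,5.5)  cross = 5·5.5 − 15·23.5 = -325.0000; (r_i+r_j)·cross = 20·-325.0000 = -6500.0000
edge 2: (15,5.5)→(19,31.5)  cross = 15·31.5 − 19·5.5 = 368.0000; (r_i+r_j)·cross = 34·368.0000 = 12512.0000
edge 3: (19,31.5)→(16,36)  cross = 19·36 − 16·31.5 = 180.0000; (r_i+r_j)·cross = 35·180.0000 = 6300.0000
edge 4: (16,36)→(7.5,39.5)  cross = 16·39.5 − 7.5·36 = 362.0000; (r_i+r_j)·cross = 23.5·362.0000 = 8507.0000
edge 5: (7.5,39.5)→(4.5,34.5)  cross = 7.5·34.5 − 4.5·39.5 = 81.0000; (r_i+r_j)·cross = 12·81.0000 = 972.0000
Σcross = 599.2500 → A = |Σcross|/2 = 299.6250 mm²
Σ(r_i+r_j)·cross = 21156.8750 → first moment M = |Σ|/6 = 3526.1458
R_c = M/A = 3526.1458/299.6250 = 11.7685 mm
θ = 238° = 4.153884 rad
V = θ·R_c·A = 4.153884·11.7685·299.6250 = 14647.199 mm³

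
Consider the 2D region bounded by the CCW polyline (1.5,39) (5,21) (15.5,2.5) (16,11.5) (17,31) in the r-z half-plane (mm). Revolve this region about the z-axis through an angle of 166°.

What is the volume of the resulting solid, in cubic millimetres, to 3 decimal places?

Profile (r,z), 5 vertices: (1.5,39) (5,21) (15.5,2.5) (16,11.5) (17,31)
edge 0: (1.5,39)→(5,21)  cross = 1.5·21 − 5·39 = -163.5000; (r_i+r_j)·cross = 6.5·-163.5000 = -1062.7500
edge 1: (5,21)→(15.5,2.5)  cross = 5·2.5 − 15.5·21 = -313.0000; (r_i+r_j)·cross = 20.5·-313.0000 = -6416.5000
edge 2: (15.5,2.5)→(16,11.5)  cross = 15.5·11.5 − 16·2.5 = 138.2500; (r_i+r_j)·cross = 31.5·138.2500 = 4354.8750
edge 3: (16,11.5)→(17,31)  cross = 16·31 − 17·11.5 = 300.5000; (r_i+r_j)·cross = 33·300.5000 = 9916.5000
edge 4: (17,31)→(1.5,39)  cross = 17·39 − 1.5·31 = 616.5000; (r_i+r_j)·cross = 18.5·616.5000 = 11405.2500
Σcross = 578.7500 → A = |Σcross|/2 = 289.3750 mm²
Σ(r_i+r_j)·cross = 18197.3750 → first moment M = |Σ|/6 = 3032.8958
R_c = M/A = 3032.8958/289.3750 = 10.4808 mm
θ = 166° = 2.897247 rad
V = θ·R_c·A = 2.897247·10.4808·289.3750 = 8787.047 mm³

Volume = 8787.047 mm³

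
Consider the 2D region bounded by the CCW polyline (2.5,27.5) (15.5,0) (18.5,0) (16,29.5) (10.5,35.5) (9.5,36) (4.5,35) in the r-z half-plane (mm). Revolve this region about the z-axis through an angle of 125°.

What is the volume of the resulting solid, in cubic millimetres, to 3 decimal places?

Profile (r,z), 7 vertices: (2.5,27.5) (15.5,0) (18.5,0) (16,29.5) (10.5,35.5) (9.5,36) (4.5,35)
edge 0: (2.5,27.5)→(15.5,0)  cross = 2.5·0 − 15.5·27.5 = -426.2500; (r_i+r_j)·cross = 18·-426.2500 = -7672.5000
edge 1: (15.5,0)→(18.5,0)  cross = 15.5·0 − 18.5·0 = 0.0000; (r_i+r_j)·cross = 34·0.0000 = 0.0000
edge 2: (18.5,0)→(16,29.5)  cross = 18.5·29.5 − 16·0 = 545.7500; (r_i+r_j)·cross = 34.5·545.7500 = 18828.3750
edge 3: (16,29.5)→(10.5,35.5)  cross = 16·35.5 − 10.5·29.5 = 258.2500; (r_i+r_j)·cross = 26.5·258.2500 = 6843.6250
edge 4: (10.5,35.5)→(9.5,36)  cross = 10.5·36 − 9.5·35.5 = 40.7500; (r_i+r_j)·cross = 20·40.7500 = 815.0000
edge 5: (9.5,36)→(4.5,35)  cross = 9.5·35 − 4.5·36 = 170.5000; (r_i+r_j)·cross = 14·170.5000 = 2387.0000
edge 6: (4.5,35)→(2.5,27.5)  cross = 4.5·27.5 − 2.5·35 = 36.2500; (r_i+r_j)·cross = 7·36.2500 = 253.7500
Σcross = 625.2500 → A = |Σcross|/2 = 312.6250 mm²
Σ(r_i+r_j)·cross = 21455.2500 → first moment M = |Σ|/6 = 3575.8750
R_c = M/A = 3575.8750/312.6250 = 11.4382 mm
θ = 125° = 2.181662 rad
V = θ·R_c·A = 2.181662·11.4382·312.6250 = 7801.349 mm³

Volume = 7801.349 mm³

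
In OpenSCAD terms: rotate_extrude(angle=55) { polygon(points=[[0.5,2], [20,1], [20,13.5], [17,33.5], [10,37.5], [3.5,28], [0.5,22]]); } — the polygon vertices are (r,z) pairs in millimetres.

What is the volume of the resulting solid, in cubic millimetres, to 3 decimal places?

Volume = 5744.608 mm³

Profile (r,z), 7 vertices: (0.5,2) (20,1) (20,13.5) (17,33.5) (10,37.5) (3.5,28) (0.5,22)
edge 0: (0.5,2)→(20,1)  cross = 0.5·1 − 20·2 = -39.5000; (r_i+r_j)·cross = 20.5·-39.5000 = -809.7500
edge 1: (20,1)→(20,13.5)  cross = 20·13.5 − 20·1 = 250.0000; (r_i+r_j)·cross = 40·250.0000 = 10000.0000
edge 2: (20,13.5)→(17,33.5)  cross = 20·33.5 − 17·13.5 = 440.5000; (r_i+r_j)·cross = 37·440.5000 = 16298.5000
edge 3: (17,33.5)→(10,37.5)  cross = 17·37.5 − 10·33.5 = 302.5000; (r_i+r_j)·cross = 27·302.5000 = 8167.5000
edge 4: (10,37.5)→(3.5,28)  cross = 10·28 − 3.5·37.5 = 148.7500; (r_i+r_j)·cross = 13.5·148.7500 = 2008.1250
edge 5: (3.5,28)→(0.5,22)  cross = 3.5·22 − 0.5·28 = 63.0000; (r_i+r_j)·cross = 4·63.0000 = 252.0000
edge 6: (0.5,22)→(0.5,2)  cross = 0.5·2 − 0.5·22 = -10.0000; (r_i+r_j)·cross = 1·-10.0000 = -10.0000
Σcross = 1155.2500 → A = |Σcross|/2 = 577.6250 mm²
Σ(r_i+r_j)·cross = 35906.3750 → first moment M = |Σ|/6 = 5984.3958
R_c = M/A = 5984.3958/577.6250 = 10.3603 mm
θ = 55° = 0.959931 rad
V = θ·R_c·A = 0.959931·10.3603·577.6250 = 5744.608 mm³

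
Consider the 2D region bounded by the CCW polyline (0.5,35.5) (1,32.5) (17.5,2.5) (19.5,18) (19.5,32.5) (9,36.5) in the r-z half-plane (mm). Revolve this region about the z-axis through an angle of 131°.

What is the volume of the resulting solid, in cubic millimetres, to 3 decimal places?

Profile (r,z), 6 vertices: (0.5,35.5) (1,32.5) (17.5,2.5) (19.5,18) (19.5,32.5) (9,36.5)
edge 0: (0.5,35.5)→(1,32.5)  cross = 0.5·32.5 − 1·35.5 = -19.2500; (r_i+r_j)·cross = 1.5·-19.2500 = -28.8750
edge 1: (1,32.5)→(17.5,2.5)  cross = 1·2.5 − 17.5·32.5 = -566.2500; (r_i+r_j)·cross = 18.5·-566.2500 = -10475.6250
edge 2: (17.5,2.5)→(19.5,18)  cross = 17.5·18 − 19.5·2.5 = 266.2500; (r_i+r_j)·cross = 37·266.2500 = 9851.2500
edge 3: (19.5,18)→(19.5,32.5)  cross = 19.5·32.5 − 19.5·18 = 282.7500; (r_i+r_j)·cross = 39·282.7500 = 11027.2500
edge 4: (19.5,32.5)→(9,36.5)  cross = 19.5·36.5 − 9·32.5 = 419.2500; (r_i+r_j)·cross = 28.5·419.2500 = 11948.6250
edge 5: (9,36.5)→(0.5,35.5)  cross = 9·35.5 − 0.5·36.5 = 301.2500; (r_i+r_j)·cross = 9.5·301.2500 = 2861.8750
Σcross = 684.0000 → A = |Σcross|/2 = 342.0000 mm²
Σ(r_i+r_j)·cross = 25184.5000 → first moment M = |Σ|/6 = 4197.4167
R_c = M/A = 4197.4167/342.0000 = 12.2731 mm
θ = 131° = 2.286381 rad
V = θ·R_c·A = 2.286381·12.2731·342.0000 = 9596.895 mm³

Volume = 9596.895 mm³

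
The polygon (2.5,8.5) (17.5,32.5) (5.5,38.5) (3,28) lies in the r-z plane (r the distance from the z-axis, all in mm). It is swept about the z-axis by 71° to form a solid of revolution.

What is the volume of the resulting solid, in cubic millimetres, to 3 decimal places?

Volume = 2089.574 mm³

Profile (r,z), 4 vertices: (2.5,8.5) (17.5,32.5) (5.5,38.5) (3,28)
edge 0: (2.5,8.5)→(17.5,32.5)  cross = 2.5·32.5 − 17.5·8.5 = -67.5000; (r_i+r_j)·cross = 20·-67.5000 = -1350.0000
edge 1: (17.5,32.5)→(5.5,38.5)  cross = 17.5·38.5 − 5.5·32.5 = 495.0000; (r_i+r_j)·cross = 23·495.0000 = 11385.0000
edge 2: (5.5,38.5)→(3,28)  cross = 5.5·28 − 3·38.5 = 38.5000; (r_i+r_j)·cross = 8.5·38.5000 = 327.2500
edge 3: (3,28)→(2.5,8.5)  cross = 3·8.5 − 2.5·28 = -44.5000; (r_i+r_j)·cross = 5.5·-44.5000 = -244.7500
Σcross = 421.5000 → A = |Σcross|/2 = 210.7500 mm²
Σ(r_i+r_j)·cross = 10117.5000 → first moment M = |Σ|/6 = 1686.2500
R_c = M/A = 1686.2500/210.7500 = 8.0012 mm
θ = 71° = 1.239184 rad
V = θ·R_c·A = 1.239184·8.0012·210.7500 = 2089.574 mm³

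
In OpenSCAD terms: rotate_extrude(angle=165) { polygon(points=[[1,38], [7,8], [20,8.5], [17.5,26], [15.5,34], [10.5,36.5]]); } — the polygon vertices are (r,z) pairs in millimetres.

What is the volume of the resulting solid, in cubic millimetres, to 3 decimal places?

Volume = 12035.916 mm³

Profile (r,z), 6 vertices: (1,38) (7,8) (20,8.5) (17.5,26) (15.5,34) (10.5,36.5)
edge 0: (1,38)→(7,8)  cross = 1·8 − 7·38 = -258.0000; (r_i+r_j)·cross = 8·-258.0000 = -2064.0000
edge 1: (7,8)→(20,8.5)  cross = 7·8.5 − 20·8 = -100.5000; (r_i+r_j)·cross = 27·-100.5000 = -2713.5000
edge 2: (20,8.5)→(17.5,26)  cross = 20·26 − 17.5·8.5 = 371.2500; (r_i+r_j)·cross = 37.5·371.2500 = 13921.8750
edge 3: (17.5,26)→(15.5,34)  cross = 17.5·34 − 15.5·26 = 192.0000; (r_i+r_j)·cross = 33·192.0000 = 6336.0000
edge 4: (15.5,34)→(10.5,36.5)  cross = 15.5·36.5 − 10.5·34 = 208.7500; (r_i+r_j)·cross = 26·208.7500 = 5427.5000
edge 5: (10.5,36.5)→(1,38)  cross = 10.5·38 − 1·36.5 = 362.5000; (r_i+r_j)·cross = 11.5·362.5000 = 4168.7500
Σcross = 776.0000 → A = |Σcross|/2 = 388.0000 mm²
Σ(r_i+r_j)·cross = 25076.6250 → first moment M = |Σ|/6 = 4179.4375
R_c = M/A = 4179.4375/388.0000 = 10.7717 mm
θ = 165° = 2.879793 rad
V = θ·R_c·A = 2.879793·10.7717·388.0000 = 12035.916 mm³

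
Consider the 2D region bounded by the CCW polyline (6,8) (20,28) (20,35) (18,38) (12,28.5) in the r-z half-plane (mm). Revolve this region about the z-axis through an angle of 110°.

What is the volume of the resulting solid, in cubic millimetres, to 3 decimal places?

Volume = 3554.305 mm³

Profile (r,z), 5 vertices: (6,8) (20,28) (20,35) (18,38) (12,28.5)
edge 0: (6,8)→(20,28)  cross = 6·28 − 20·8 = 8.0000; (r_i+r_j)·cross = 26·8.0000 = 208.0000
edge 1: (20,28)→(20,35)  cross = 20·35 − 20·28 = 140.0000; (r_i+r_j)·cross = 40·140.0000 = 5600.0000
edge 2: (20,35)→(18,38)  cross = 20·38 − 18·35 = 130.0000; (r_i+r_j)·cross = 38·130.0000 = 4940.0000
edge 3: (18,38)→(12,28.5)  cross = 18·28.5 − 12·38 = 57.0000; (r_i+r_j)·cross = 30·57.0000 = 1710.0000
edge 4: (12,28.5)→(6,8)  cross = 12·8 − 6·28.5 = -75.0000; (r_i+r_j)·cross = 18·-75.0000 = -1350.0000
Σcross = 260.0000 → A = |Σcross|/2 = 130.0000 mm²
Σ(r_i+r_j)·cross = 11108.0000 → first moment M = |Σ|/6 = 1851.3333
R_c = M/A = 1851.3333/130.0000 = 14.2410 mm
θ = 110° = 1.919862 rad
V = θ·R_c·A = 1.919862·14.2410·130.0000 = 3554.305 mm³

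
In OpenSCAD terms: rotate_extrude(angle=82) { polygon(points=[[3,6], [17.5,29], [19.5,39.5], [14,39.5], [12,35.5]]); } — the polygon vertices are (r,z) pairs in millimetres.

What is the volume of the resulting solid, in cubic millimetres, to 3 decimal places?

Volume = 2776.977 mm³

Profile (r,z), 5 vertices: (3,6) (17.5,29) (19.5,39.5) (14,39.5) (12,35.5)
edge 0: (3,6)→(17.5,29)  cross = 3·29 − 17.5·6 = -18.0000; (r_i+r_j)·cross = 20.5·-18.0000 = -369.0000
edge 1: (17.5,29)→(19.5,39.5)  cross = 17.5·39.5 − 19.5·29 = 125.7500; (r_i+r_j)·cross = 37·125.7500 = 4652.7500
edge 2: (19.5,39.5)→(14,39.5)  cross = 19.5·39.5 − 14·39.5 = 217.2500; (r_i+r_j)·cross = 33.5·217.2500 = 7277.8750
edge 3: (14,39.5)→(12,35.5)  cross = 14·35.5 − 12·39.5 = 23.0000; (r_i+r_j)·cross = 26·23.0000 = 598.0000
edge 4: (12,35.5)→(3,6)  cross = 12·6 − 3·35.5 = -34.5000; (r_i+r_j)·cross = 15·-34.5000 = -517.5000
Σcross = 313.5000 → A = |Σcross|/2 = 156.7500 mm²
Σ(r_i+r_j)·cross = 11642.1250 → first moment M = |Σ|/6 = 1940.3542
R_c = M/A = 1940.3542/156.7500 = 12.3787 mm
θ = 82° = 1.431170 rad
V = θ·R_c·A = 1.431170·12.3787·156.7500 = 2776.977 mm³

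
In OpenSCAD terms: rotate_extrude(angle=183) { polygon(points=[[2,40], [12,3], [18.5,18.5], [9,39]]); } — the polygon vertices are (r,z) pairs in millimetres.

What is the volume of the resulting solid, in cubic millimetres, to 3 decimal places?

Profile (r,z), 4 vertices: (2,40) (12,3) (18.5,18.5) (9,39)
edge 0: (2,40)→(12,3)  cross = 2·3 − 12·40 = -474.0000; (r_i+r_j)·cross = 14·-474.0000 = -6636.0000
edge 1: (12,3)→(18.5,18.5)  cross = 12·18.5 − 18.5·3 = 166.5000; (r_i+r_j)·cross = 30.5·166.5000 = 5078.2500
edge 2: (18.5,18.5)→(9,39)  cross = 18.5·39 − 9·18.5 = 555.0000; (r_i+r_j)·cross = 27.5·555.0000 = 15262.5000
edge 3: (9,39)→(2,40)  cross = 9·40 − 2·39 = 282.0000; (r_i+r_j)·cross = 11·282.0000 = 3102.0000
Σcross = 529.5000 → A = |Σcross|/2 = 264.7500 mm²
Σ(r_i+r_j)·cross = 16806.7500 → first moment M = |Σ|/6 = 2801.1250
R_c = M/A = 2801.1250/264.7500 = 10.5803 mm
θ = 183° = 3.193953 rad
V = θ·R_c·A = 3.193953·10.5803·264.7500 = 8946.660 mm³

Volume = 8946.660 mm³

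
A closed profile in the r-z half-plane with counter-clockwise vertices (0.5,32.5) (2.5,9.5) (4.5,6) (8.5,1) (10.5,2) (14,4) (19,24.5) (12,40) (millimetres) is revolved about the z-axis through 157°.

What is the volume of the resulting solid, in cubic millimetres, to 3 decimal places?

Volume = 12477.008 mm³

Profile (r,z), 8 vertices: (0.5,32.5) (2.5,9.5) (4.5,6) (8.5,1) (10.5,2) (14,4) (19,24.5) (12,40)
edge 0: (0.5,32.5)→(2.5,9.5)  cross = 0.5·9.5 − 2.5·32.5 = -76.5000; (r_i+r_j)·cross = 3·-76.5000 = -229.5000
edge 1: (2.5,9.5)→(4.5,6)  cross = 2.5·6 − 4.5·9.5 = -27.7500; (r_i+r_j)·cross = 7·-27.7500 = -194.2500
edge 2: (4.5,6)→(8.5,1)  cross = 4.5·1 − 8.5·6 = -46.5000; (r_i+r_j)·cross = 13·-46.5000 = -604.5000
edge 3: (8.5,1)→(10.5,2)  cross = 8.5·2 − 10.5·1 = 6.5000; (r_i+r_j)·cross = 19·6.5000 = 123.5000
edge 4: (10.5,2)→(14,4)  cross = 10.5·4 − 14·2 = 14.0000; (r_i+r_j)·cross = 24.5·14.0000 = 343.0000
edge 5: (14,4)→(19,24.5)  cross = 14·24.5 − 19·4 = 267.0000; (r_i+r_j)·cross = 33·267.0000 = 8811.0000
edge 6: (19,24.5)→(12,40)  cross = 19·40 − 12·24.5 = 466.0000; (r_i+r_j)·cross = 31·466.0000 = 14446.0000
edge 7: (12,40)→(0.5,32.5)  cross = 12·32.5 − 0.5·40 = 370.0000; (r_i+r_j)·cross = 12.5·370.0000 = 4625.0000
Σcross = 972.7500 → A = |Σcross|/2 = 486.3750 mm²
Σ(r_i+r_j)·cross = 27320.2500 → first moment M = |Σ|/6 = 4553.3750
R_c = M/A = 4553.3750/486.3750 = 9.3619 mm
θ = 157° = 2.740167 rad
V = θ·R_c·A = 2.740167·9.3619·486.3750 = 12477.008 mm³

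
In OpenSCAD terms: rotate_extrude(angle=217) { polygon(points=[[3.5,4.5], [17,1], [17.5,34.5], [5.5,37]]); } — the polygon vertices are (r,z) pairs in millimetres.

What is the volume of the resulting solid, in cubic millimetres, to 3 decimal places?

Profile (r,z), 4 vertices: (3.5,4.5) (17,1) (17.5,34.5) (5.5,37)
edge 0: (3.5,4.5)→(17,1)  cross = 3.5·1 − 17·4.5 = -73.0000; (r_i+r_j)·cross = 20.5·-73.0000 = -1496.5000
edge 1: (17,1)→(17.5,34.5)  cross = 17·34.5 − 17.5·1 = 569.0000; (r_i+r_j)·cross = 34.5·569.0000 = 19630.5000
edge 2: (17.5,34.5)→(5.5,37)  cross = 17.5·37 − 5.5·34.5 = 457.7500; (r_i+r_j)·cross = 23·457.7500 = 10528.2500
edge 3: (5.5,37)→(3.5,4.5)  cross = 5.5·4.5 − 3.5·37 = -104.7500; (r_i+r_j)·cross = 9·-104.7500 = -942.7500
Σcross = 849.0000 → A = |Σcross|/2 = 424.5000 mm²
Σ(r_i+r_j)·cross = 27719.5000 → first moment M = |Σ|/6 = 4619.9167
R_c = M/A = 4619.9167/424.5000 = 10.8832 mm
θ = 217° = 3.787364 rad
V = θ·R_c·A = 3.787364·10.8832·424.5000 = 17497.308 mm³

Volume = 17497.308 mm³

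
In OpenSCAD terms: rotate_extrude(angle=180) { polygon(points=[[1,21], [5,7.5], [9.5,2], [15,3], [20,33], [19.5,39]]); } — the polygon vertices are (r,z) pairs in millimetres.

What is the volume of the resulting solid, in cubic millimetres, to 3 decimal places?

Volume = 13981.200 mm³

Profile (r,z), 6 vertices: (1,21) (5,7.5) (9.5,2) (15,3) (20,33) (19.5,39)
edge 0: (1,21)→(5,7.5)  cross = 1·7.5 − 5·21 = -97.5000; (r_i+r_j)·cross = 6·-97.5000 = -585.0000
edge 1: (5,7.5)→(9.5,2)  cross = 5·2 − 9.5·7.5 = -61.2500; (r_i+r_j)·cross = 14.5·-61.2500 = -888.1250
edge 2: (9.5,2)→(15,3)  cross = 9.5·3 − 15·2 = -1.5000; (r_i+r_j)·cross = 24.5·-1.5000 = -36.7500
edge 3: (15,3)→(20,33)  cross = 15·33 − 20·3 = 435.0000; (r_i+r_j)·cross = 35·435.0000 = 15225.0000
edge 4: (20,33)→(19.5,39)  cross = 20·39 − 19.5·33 = 136.5000; (r_i+r_j)·cross = 39.5·136.5000 = 5391.7500
edge 5: (19.5,39)→(1,21)  cross = 19.5·21 − 1·39 = 370.5000; (r_i+r_j)·cross = 20.5·370.5000 = 7595.2500
Σcross = 781.7500 → A = |Σcross|/2 = 390.8750 mm²
Σ(r_i+r_j)·cross = 26702.1250 → first moment M = |Σ|/6 = 4450.3542
R_c = M/A = 4450.3542/390.8750 = 11.3856 mm
θ = 180° = 3.141593 rad
V = θ·R_c·A = 3.141593·11.3856·390.8750 = 13981.200 mm³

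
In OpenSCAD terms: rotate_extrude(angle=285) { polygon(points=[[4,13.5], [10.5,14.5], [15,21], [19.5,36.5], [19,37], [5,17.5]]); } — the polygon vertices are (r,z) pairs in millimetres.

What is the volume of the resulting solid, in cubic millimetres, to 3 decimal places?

Profile (r,z), 6 vertices: (4,13.5) (10.5,14.5) (15,21) (19.5,36.5) (19,37) (5,17.5)
edge 0: (4,13.5)→(10.5,14.5)  cross = 4·14.5 − 10.5·13.5 = -83.7500; (r_i+r_j)·cross = 14.5·-83.7500 = -1214.3750
edge 1: (10.5,14.5)→(15,21)  cross = 10.5·21 − 15·14.5 = 3.0000; (r_i+r_j)·cross = 25.5·3.0000 = 76.5000
edge 2: (15,21)→(19.5,36.5)  cross = 15·36.5 − 19.5·21 = 138.0000; (r_i+r_j)·cross = 34.5·138.0000 = 4761.0000
edge 3: (19.5,36.5)→(19,37)  cross = 19.5·37 − 19·36.5 = 28.0000; (r_i+r_j)·cross = 38.5·28.0000 = 1078.0000
edge 4: (19,37)→(5,17.5)  cross = 19·17.5 − 5·37 = 147.5000; (r_i+r_j)·cross = 24·147.5000 = 3540.0000
edge 5: (5,17.5)→(4,13.5)  cross = 5·13.5 − 4·17.5 = -2.5000; (r_i+r_j)·cross = 9·-2.5000 = -22.5000
Σcross = 230.2500 → A = |Σcross|/2 = 115.1250 mm²
Σ(r_i+r_j)·cross = 8218.6250 → first moment M = |Σ|/6 = 1369.7708
R_c = M/A = 1369.7708/115.1250 = 11.8981 mm
θ = 285° = 4.974188 rad
V = θ·R_c·A = 4.974188·11.8981·115.1250 = 6813.498 mm³

Volume = 6813.498 mm³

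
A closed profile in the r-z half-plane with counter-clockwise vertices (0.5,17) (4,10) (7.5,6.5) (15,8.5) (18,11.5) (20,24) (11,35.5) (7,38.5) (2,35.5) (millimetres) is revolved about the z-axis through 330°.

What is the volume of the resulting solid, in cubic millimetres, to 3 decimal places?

Volume = 24260.578 mm³

Profile (r,z), 9 vertices: (0.5,17) (4,10) (7.5,6.5) (15,8.5) (18,11.5) (20,24) (11,35.5) (7,38.5) (2,35.5)
edge 0: (0.5,17)→(4,10)  cross = 0.5·10 − 4·17 = -63.0000; (r_i+r_j)·cross = 4.5·-63.0000 = -283.5000
edge 1: (4,10)→(7.5,6.5)  cross = 4·6.5 − 7.5·10 = -49.0000; (r_i+r_j)·cross = 11.5·-49.0000 = -563.5000
edge 2: (7.5,6.5)→(15,8.5)  cross = 7.5·8.5 − 15·6.5 = -33.7500; (r_i+r_j)·cross = 22.5·-33.7500 = -759.3750
edge 3: (15,8.5)→(18,11.5)  cross = 15·11.5 − 18·8.5 = 19.5000; (r_i+r_j)·cross = 33·19.5000 = 643.5000
edge 4: (18,11.5)→(20,24)  cross = 18·24 − 20·11.5 = 202.0000; (r_i+r_j)·cross = 38·202.0000 = 7676.0000
edge 5: (20,24)→(11,35.5)  cross = 20·35.5 − 11·24 = 446.0000; (r_i+r_j)·cross = 31·446.0000 = 13826.0000
edge 6: (11,35.5)→(7,38.5)  cross = 11·38.5 − 7·35.5 = 175.0000; (r_i+r_j)·cross = 18·175.0000 = 3150.0000
edge 7: (7,38.5)→(2,35.5)  cross = 7·35.5 − 2·38.5 = 171.5000; (r_i+r_j)·cross = 9·171.5000 = 1543.5000
edge 8: (2,35.5)→(0.5,17)  cross = 2·17 − 0.5·35.5 = 16.2500; (r_i+r_j)·cross = 2.5·16.2500 = 40.6250
Σcross = 884.5000 → A = |Σcross|/2 = 442.2500 mm²
Σ(r_i+r_j)·cross = 25273.2500 → first moment M = |Σ|/6 = 4212.2083
R_c = M/A = 4212.2083/442.2500 = 9.5245 mm
θ = 330° = 5.759587 rad
V = θ·R_c·A = 5.759587·9.5245·442.2500 = 24260.578 mm³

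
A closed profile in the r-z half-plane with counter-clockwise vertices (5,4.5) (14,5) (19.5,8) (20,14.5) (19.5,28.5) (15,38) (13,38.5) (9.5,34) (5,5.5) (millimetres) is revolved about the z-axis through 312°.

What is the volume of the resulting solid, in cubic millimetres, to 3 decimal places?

Volume = 26383.776 mm³

Profile (r,z), 9 vertices: (5,4.5) (14,5) (19.5,8) (20,14.5) (19.5,28.5) (15,38) (13,38.5) (9.5,34) (5,5.5)
edge 0: (5,4.5)→(14,5)  cross = 5·5 − 14·4.5 = -38.0000; (r_i+r_j)·cross = 19·-38.0000 = -722.0000
edge 1: (14,5)→(19.5,8)  cross = 14·8 − 19.5·5 = 14.5000; (r_i+r_j)·cross = 33.5·14.5000 = 485.7500
edge 2: (19.5,8)→(20,14.5)  cross = 19.5·14.5 − 20·8 = 122.7500; (r_i+r_j)·cross = 39.5·122.7500 = 4848.6250
edge 3: (20,14.5)→(19.5,28.5)  cross = 20·28.5 − 19.5·14.5 = 287.2500; (r_i+r_j)·cross = 39.5·287.2500 = 11346.3750
edge 4: (19.5,28.5)→(15,38)  cross = 19.5·38 − 15·28.5 = 313.5000; (r_i+r_j)·cross = 34.5·313.5000 = 10815.7500
edge 5: (15,38)→(13,38.5)  cross = 15·38.5 − 13·38 = 83.5000; (r_i+r_j)·cross = 28·83.5000 = 2338.0000
edge 6: (13,38.5)→(9.5,34)  cross = 13·34 − 9.5·38.5 = 76.2500; (r_i+r_j)·cross = 22.5·76.2500 = 1715.6250
edge 7: (9.5,34)→(5,5.5)  cross = 9.5·5.5 − 5·34 = -117.7500; (r_i+r_j)·cross = 14.5·-117.7500 = -1707.3750
edge 8: (5,5.5)→(5,4.5)  cross = 5·4.5 − 5·5.5 = -5.0000; (r_i+r_j)·cross = 10·-5.0000 = -50.0000
Σcross = 737.0000 → A = |Σcross|/2 = 368.5000 mm²
Σ(r_i+r_j)·cross = 29070.7500 → first moment M = |Σ|/6 = 4845.1250
R_c = M/A = 4845.1250/368.5000 = 13.1482 mm
θ = 312° = 5.445427 rad
V = θ·R_c·A = 5.445427·13.1482·368.5000 = 26383.776 mm³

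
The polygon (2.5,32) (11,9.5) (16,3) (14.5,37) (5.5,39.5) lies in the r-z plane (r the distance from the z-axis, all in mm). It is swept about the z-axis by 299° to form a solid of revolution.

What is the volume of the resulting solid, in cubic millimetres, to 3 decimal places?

Volume = 14862.277 mm³

Profile (r,z), 5 vertices: (2.5,32) (11,9.5) (16,3) (14.5,37) (5.5,39.5)
edge 0: (2.5,32)→(11,9.5)  cross = 2.5·9.5 − 11·32 = -328.2500; (r_i+r_j)·cross = 13.5·-328.2500 = -4431.3750
edge 1: (11,9.5)→(16,3)  cross = 11·3 − 16·9.5 = -119.0000; (r_i+r_j)·cross = 27·-119.0000 = -3213.0000
edge 2: (16,3)→(14.5,37)  cross = 16·37 − 14.5·3 = 548.5000; (r_i+r_j)·cross = 30.5·548.5000 = 16729.2500
edge 3: (14.5,37)→(5.5,39.5)  cross = 14.5·39.5 − 5.5·37 = 369.2500; (r_i+r_j)·cross = 20·369.2500 = 7385.0000
edge 4: (5.5,39.5)→(2.5,32)  cross = 5.5·32 − 2.5·39.5 = 77.2500; (r_i+r_j)·cross = 8·77.2500 = 618.0000
Σcross = 547.7500 → A = |Σcross|/2 = 273.8750 mm²
Σ(r_i+r_j)·cross = 17087.8750 → first moment M = |Σ|/6 = 2847.9792
R_c = M/A = 2847.9792/273.8750 = 10.3988 mm
θ = 299° = 5.218534 rad
V = θ·R_c·A = 5.218534·10.3988·273.8750 = 14862.277 mm³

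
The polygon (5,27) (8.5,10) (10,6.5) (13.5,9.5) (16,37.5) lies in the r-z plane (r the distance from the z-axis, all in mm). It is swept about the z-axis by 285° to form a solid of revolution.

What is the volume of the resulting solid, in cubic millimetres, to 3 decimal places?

Volume = 10366.312 mm³

Profile (r,z), 5 vertices: (5,27) (8.5,10) (10,6.5) (13.5,9.5) (16,37.5)
edge 0: (5,27)→(8.5,10)  cross = 5·10 − 8.5·27 = -179.5000; (r_i+r_j)·cross = 13.5·-179.5000 = -2423.2500
edge 1: (8.5,10)→(10,6.5)  cross = 8.5·6.5 − 10·10 = -44.7500; (r_i+r_j)·cross = 18.5·-44.7500 = -827.8750
edge 2: (10,6.5)→(13.5,9.5)  cross = 10·9.5 − 13.5·6.5 = 7.2500; (r_i+r_j)·cross = 23.5·7.2500 = 170.3750
edge 3: (13.5,9.5)→(16,37.5)  cross = 13.5·37.5 − 16·9.5 = 354.2500; (r_i+r_j)·cross = 29.5·354.2500 = 10450.3750
edge 4: (16,37.5)→(5,27)  cross = 16·27 − 5·37.5 = 244.5000; (r_i+r_j)·cross = 21·244.5000 = 5134.5000
Σcross = 381.7500 → A = |Σcross|/2 = 190.8750 mm²
Σ(r_i+r_j)·cross = 12504.1250 → first moment M = |Σ|/6 = 2084.0208
R_c = M/A = 2084.0208/190.8750 = 10.9182 mm
θ = 285° = 4.974188 rad
V = θ·R_c·A = 4.974188·10.9182·190.8750 = 10366.312 mm³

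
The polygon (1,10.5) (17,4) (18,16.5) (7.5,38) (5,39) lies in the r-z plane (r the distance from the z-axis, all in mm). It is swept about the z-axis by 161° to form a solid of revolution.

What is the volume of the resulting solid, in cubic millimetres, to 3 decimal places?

Volume = 9275.335 mm³

Profile (r,z), 5 vertices: (1,10.5) (17,4) (18,16.5) (7.5,38) (5,39)
edge 0: (1,10.5)→(17,4)  cross = 1·4 − 17·10.5 = -174.5000; (r_i+r_j)·cross = 18·-174.5000 = -3141.0000
edge 1: (17,4)→(18,16.5)  cross = 17·16.5 − 18·4 = 208.5000; (r_i+r_j)·cross = 35·208.5000 = 7297.5000
edge 2: (18,16.5)→(7.5,38)  cross = 18·38 − 7.5·16.5 = 560.2500; (r_i+r_j)·cross = 25.5·560.2500 = 14286.3750
edge 3: (7.5,38)→(5,39)  cross = 7.5·39 − 5·38 = 102.5000; (r_i+r_j)·cross = 12.5·102.5000 = 1281.2500
edge 4: (5,39)→(1,10.5)  cross = 5·10.5 − 1·39 = 13.5000; (r_i+r_j)·cross = 6·13.5000 = 81.0000
Σcross = 710.2500 → A = |Σcross|/2 = 355.1250 mm²
Σ(r_i+r_j)·cross = 19805.1250 → first moment M = |Σ|/6 = 3300.8542
R_c = M/A = 3300.8542/355.1250 = 9.2949 mm
θ = 161° = 2.809980 rad
V = θ·R_c·A = 2.809980·9.2949·355.1250 = 9275.335 mm³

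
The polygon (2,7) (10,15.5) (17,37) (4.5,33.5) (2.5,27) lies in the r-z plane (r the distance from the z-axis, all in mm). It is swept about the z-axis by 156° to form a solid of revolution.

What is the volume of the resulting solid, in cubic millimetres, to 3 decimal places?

Volume = 5069.693 mm³

Profile (r,z), 5 vertices: (2,7) (10,15.5) (17,37) (4.5,33.5) (2.5,27)
edge 0: (2,7)→(10,15.5)  cross = 2·15.5 − 10·7 = -39.0000; (r_i+r_j)·cross = 12·-39.0000 = -468.0000
edge 1: (10,15.5)→(17,37)  cross = 10·37 − 17·15.5 = 106.5000; (r_i+r_j)·cross = 27·106.5000 = 2875.5000
edge 2: (17,37)→(4.5,33.5)  cross = 17·33.5 − 4.5·37 = 403.0000; (r_i+r_j)·cross = 21.5·403.0000 = 8664.5000
edge 3: (4.5,33.5)→(2.5,27)  cross = 4.5·27 − 2.5·33.5 = 37.7500; (r_i+r_j)·cross = 7·37.7500 = 264.2500
edge 4: (2.5,27)→(2,7)  cross = 2.5·7 − 2·27 = -36.5000; (r_i+r_j)·cross = 4.5·-36.5000 = -164.2500
Σcross = 471.7500 → A = |Σcross|/2 = 235.8750 mm²
Σ(r_i+r_j)·cross = 11172.0000 → first moment M = |Σ|/6 = 1862.0000
R_c = M/A = 1862.0000/235.8750 = 7.8940 mm
θ = 156° = 2.722714 rad
V = θ·R_c·A = 2.722714·7.8940·235.8750 = 5069.693 mm³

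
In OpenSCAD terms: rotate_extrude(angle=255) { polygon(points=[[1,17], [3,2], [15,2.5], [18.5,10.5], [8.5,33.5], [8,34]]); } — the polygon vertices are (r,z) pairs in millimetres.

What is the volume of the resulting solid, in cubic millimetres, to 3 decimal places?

Volume = 13881.296 mm³

Profile (r,z), 6 vertices: (1,17) (3,2) (15,2.5) (18.5,10.5) (8.5,33.5) (8,34)
edge 0: (1,17)→(3,2)  cross = 1·2 − 3·17 = -49.0000; (r_i+r_j)·cross = 4·-49.0000 = -196.0000
edge 1: (3,2)→(15,2.5)  cross = 3·2.5 − 15·2 = -22.5000; (r_i+r_j)·cross = 18·-22.5000 = -405.0000
edge 2: (15,2.5)→(18.5,10.5)  cross = 15·10.5 − 18.5·2.5 = 111.2500; (r_i+r_j)·cross = 33.5·111.2500 = 3726.8750
edge 3: (18.5,10.5)→(8.5,33.5)  cross = 18.5·33.5 − 8.5·10.5 = 530.5000; (r_i+r_j)·cross = 27·530.5000 = 14323.5000
edge 4: (8.5,33.5)→(8,34)  cross = 8.5·34 − 8·33.5 = 21.0000; (r_i+r_j)·cross = 16.5·21.0000 = 346.5000
edge 5: (8,34)→(1,17)  cross = 8·17 − 1·34 = 102.0000; (r_i+r_j)·cross = 9·102.0000 = 918.0000
Σcross = 693.2500 → A = |Σcross|/2 = 346.6250 mm²
Σ(r_i+r_j)·cross = 18713.8750 → first moment M = |Σ|/6 = 3118.9792
R_c = M/A = 3118.9792/346.6250 = 8.9981 mm
θ = 255° = 4.450590 rad
V = θ·R_c·A = 4.450590·8.9981·346.6250 = 13881.296 mm³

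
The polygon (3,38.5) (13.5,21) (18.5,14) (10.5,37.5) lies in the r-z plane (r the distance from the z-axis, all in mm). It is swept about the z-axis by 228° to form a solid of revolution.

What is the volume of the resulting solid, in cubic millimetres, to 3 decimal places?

Profile (r,z), 4 vertices: (3,38.5) (13.5,21) (18.5,14) (10.5,37.5)
edge 0: (3,38.5)→(13.5,21)  cross = 3·21 − 13.5·38.5 = -456.7500; (r_i+r_j)·cross = 16.5·-456.7500 = -7536.3750
edge 1: (13.5,21)→(18.5,14)  cross = 13.5·14 − 18.5·21 = -199.5000; (r_i+r_j)·cross = 32·-199.5000 = -6384.0000
edge 2: (18.5,14)→(10.5,37.5)  cross = 18.5·37.5 − 10.5·14 = 546.7500; (r_i+r_j)·cross = 29·546.7500 = 15855.7500
edge 3: (10.5,37.5)→(3,38.5)  cross = 10.5·38.5 − 3·37.5 = 291.7500; (r_i+r_j)·cross = 13.5·291.7500 = 3938.6250
Σcross = 182.2500 → A = |Σcross|/2 = 91.1250 mm²
Σ(r_i+r_j)·cross = 5874.0000 → first moment M = |Σ|/6 = 979.0000
R_c = M/A = 979.0000/91.1250 = 10.7435 mm
θ = 228° = 3.979351 rad
V = θ·R_c·A = 3.979351·10.7435·91.1250 = 3895.784 mm³

Volume = 3895.784 mm³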